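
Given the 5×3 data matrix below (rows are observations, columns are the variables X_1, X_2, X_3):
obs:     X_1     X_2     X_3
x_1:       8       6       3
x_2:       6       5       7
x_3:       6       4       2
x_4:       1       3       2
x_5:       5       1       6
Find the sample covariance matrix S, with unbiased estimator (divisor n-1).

Step 1 — column means:
  mean(X_1) = (8 + 6 + 6 + 1 + 5) / 5 = 26/5 = 5.2
  mean(X_2) = (6 + 5 + 4 + 3 + 1) / 5 = 19/5 = 3.8
  mean(X_3) = (3 + 7 + 2 + 2 + 6) / 5 = 20/5 = 4

Step 2 — sample covariance S[i,j] = (1/(n-1)) · Σ_k (x_{k,i} - mean_i) · (x_{k,j} - mean_j), with n-1 = 4.
  S[X_1,X_1] = ((2.8)·(2.8) + (0.8)·(0.8) + (0.8)·(0.8) + (-4.2)·(-4.2) + (-0.2)·(-0.2)) / 4 = 26.8/4 = 6.7
  S[X_1,X_2] = ((2.8)·(2.2) + (0.8)·(1.2) + (0.8)·(0.2) + (-4.2)·(-0.8) + (-0.2)·(-2.8)) / 4 = 11.2/4 = 2.8
  S[X_1,X_3] = ((2.8)·(-1) + (0.8)·(3) + (0.8)·(-2) + (-4.2)·(-2) + (-0.2)·(2)) / 4 = 6/4 = 1.5
  S[X_2,X_2] = ((2.2)·(2.2) + (1.2)·(1.2) + (0.2)·(0.2) + (-0.8)·(-0.8) + (-2.8)·(-2.8)) / 4 = 14.8/4 = 3.7
  S[X_2,X_3] = ((2.2)·(-1) + (1.2)·(3) + (0.2)·(-2) + (-0.8)·(-2) + (-2.8)·(2)) / 4 = -3/4 = -0.75
  S[X_3,X_3] = ((-1)·(-1) + (3)·(3) + (-2)·(-2) + (-2)·(-2) + (2)·(2)) / 4 = 22/4 = 5.5

S is symmetric (S[j,i] = S[i,j]). Assembling:

S = [[6.7, 2.8, 1.5],
 [2.8, 3.7, -0.75],
 [1.5, -0.75, 5.5]]


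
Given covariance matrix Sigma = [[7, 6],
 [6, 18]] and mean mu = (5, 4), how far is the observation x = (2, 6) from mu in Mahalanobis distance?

Step 1 — centre the observation: (x - mu) = (-3, 2).

Step 2 — invert Sigma. det(Sigma) = 7·18 - (6)² = 90.
  Sigma^{-1} = (1/det) · [[d, -b], [-b, a]] = [[0.2, -0.0667],
 [-0.0667, 0.0778]].

Step 3 — form the quadratic (x - mu)^T · Sigma^{-1} · (x - mu):
  Sigma^{-1} · (x - mu) = (-0.7333, 0.3556).
  (x - mu)^T · [Sigma^{-1} · (x - mu)] = (-3)·(-0.7333) + (2)·(0.3556) = 2.9111.

Step 4 — take square root: d = √(2.9111) ≈ 1.7062.

d(x, mu) = √(2.9111) ≈ 1.7062


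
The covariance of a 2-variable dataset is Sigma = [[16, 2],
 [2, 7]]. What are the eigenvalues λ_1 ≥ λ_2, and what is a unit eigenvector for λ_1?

Step 1 — characteristic polynomial of 2×2 Sigma:
  det(Sigma - λI) = λ² - trace · λ + det = 0.
  trace = 16 + 7 = 23, det = 16·7 - (2)² = 108.
Step 2 — discriminant:
  Δ = trace² - 4·det = 529 - 432 = 97.
Step 3 — eigenvalues:
  λ = (trace ± √Δ)/2 = (23 ± 9.8489)/2,
  λ_1 = 16.4244,  λ_2 = 6.5756.

Step 4 — unit eigenvector for λ_1: solve (Sigma - λ_1 I)v = 0. First row:
  (16 - 16.4244)·v_x + (2)·v_y = 0, i.e. (-0.4244)·v_x + (2)·v_y = 0,
  so v ∝ (b, λ_1 - a) = (2, 0.4244) = u.
  ||u|| = √((2)² + (0.4244)²) = √(4.1801) ≈ 2.0445,
  v_1 = u/||u|| ≈ (0.9782, 0.2076) (||v_1|| = 1).

λ_1 = 16.4244,  λ_2 = 6.5756;  v_1 ≈ (0.9782, 0.2076)


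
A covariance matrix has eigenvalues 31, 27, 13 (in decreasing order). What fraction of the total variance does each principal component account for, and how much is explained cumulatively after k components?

Step 1 — total variance = trace(Sigma) = Σ λ_i = 31 + 27 + 13 = 71.

Step 2 — fraction explained by component i = λ_i / Σ λ:
  PC1: 31/71 = 0.4366
  PC2: 27/71 = 0.3803
  PC3: 13/71 = 0.1831

Step 3 — cumulative fraction after k components = (λ_1 + ... + λ_k) / Σ λ:
  k = 1: 31/71 = 0.4366
  k = 2: (31 + 27)/71 = 58/71 = 0.8169
  k = 3: (31 + 27 + 13)/71 = 71/71 = 1

Summary (fraction, with percent):

explained: PC1 0.4366 (43.66%), PC2 0.3803 (38.03%), PC3 0.1831 (18.31%);  cumulative: 0.4366, 0.8169, 1


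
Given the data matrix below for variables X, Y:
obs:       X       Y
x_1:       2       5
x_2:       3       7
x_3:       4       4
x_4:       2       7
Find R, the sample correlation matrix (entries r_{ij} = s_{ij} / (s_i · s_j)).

Step 1 — column means:
  mean(X) = (2 + 3 + 4 + 2) / 4 = 11/4 = 2.75
  mean(Y) = (5 + 7 + 4 + 7) / 4 = 23/4 = 5.75

Step 2 — sample variances and covariances s[i,j] = (1/(n-1)) · Σ_k (x_{k,i} - mean_i) · (x_{k,j} - mean_j), with n-1 = 3:
  s[X,X] = ((-0.75)·(-0.75) + (0.25)·(0.25) + (1.25)·(1.25) + (-0.75)·(-0.75)) / 3 = 2.75/3 = 0.9167
  s[X,Y] = ((-0.75)·(-0.75) + (0.25)·(1.25) + (1.25)·(-1.75) + (-0.75)·(1.25)) / 3 = -2.25/3 = -0.75
  s[Y,Y] = ((-0.75)·(-0.75) + (1.25)·(1.25) + (-1.75)·(-1.75) + (1.25)·(1.25)) / 3 = 6.75/3 = 2.25
  Sample standard deviations s_i = √(s[i,i]):
  s(X) = √(0.9167) = 0.9574
  s(Y) = √(2.25) = 1.5

Step 3 — r_{ij} = s_{ij} / (s_i · s_j):
  r[X,X] = 1 (diagonal).
  r[X,Y] = -0.75 / (0.9574 · 1.5) = -0.75 / 1.4361 = -0.5222
  r[Y,Y] = 1 (diagonal).

R is symmetric with unit diagonal. Assembling:

R = [[1, -0.5222],
 [-0.5222, 1]]


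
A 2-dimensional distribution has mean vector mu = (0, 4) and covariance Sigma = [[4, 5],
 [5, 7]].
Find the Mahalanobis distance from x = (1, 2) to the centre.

Step 1 — centre the observation: (x - mu) = (1, -2).

Step 2 — invert Sigma. det(Sigma) = 4·7 - (5)² = 3.
  Sigma^{-1} = (1/det) · [[d, -b], [-b, a]] = [[2.3333, -1.6667],
 [-1.6667, 1.3333]].

Step 3 — form the quadratic (x - mu)^T · Sigma^{-1} · (x - mu):
  Sigma^{-1} · (x - mu) = (5.6667, -4.3333).
  (x - mu)^T · [Sigma^{-1} · (x - mu)] = (1)·(5.6667) + (-2)·(-4.3333) = 14.3333.

Step 4 — take square root: d = √(14.3333) ≈ 3.7859.

d(x, mu) = √(14.3333) ≈ 3.7859


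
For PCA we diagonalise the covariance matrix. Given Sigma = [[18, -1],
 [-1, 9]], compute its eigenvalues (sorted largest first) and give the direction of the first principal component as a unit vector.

Step 1 — characteristic polynomial of 2×2 Sigma:
  det(Sigma - λI) = λ² - trace · λ + det = 0.
  trace = 18 + 9 = 27, det = 18·9 - (-1)² = 161.
Step 2 — discriminant:
  Δ = trace² - 4·det = 729 - 644 = 85.
Step 3 — eigenvalues:
  λ = (trace ± √Δ)/2 = (27 ± 9.2195)/2,
  λ_1 = 18.1098,  λ_2 = 8.8902.

Step 4 — unit eigenvector for λ_1: solve (Sigma - λ_1 I)v = 0. First row:
  (18 - 18.1098)·v_x + (-1)·v_y = 0, i.e. (-0.1098)·v_x + (-1)·v_y = 0,
  so v ∝ (b, λ_1 - a) = (-1, 0.1098); multiply by -1 so the first entry is positive: u = (1, -0.1098).
  ||u|| = √((1)² + (-0.1098)²) = √(1.012) ≈ 1.006,
  v_1 = u/||u|| ≈ (0.994, -0.1091) (||v_1|| = 1).

λ_1 = 18.1098,  λ_2 = 8.8902;  v_1 ≈ (0.994, -0.1091)


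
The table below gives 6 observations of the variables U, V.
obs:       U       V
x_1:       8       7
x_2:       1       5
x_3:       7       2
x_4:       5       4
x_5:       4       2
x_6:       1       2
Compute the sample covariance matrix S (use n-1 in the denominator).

Step 1 — column means:
  mean(U) = (8 + 1 + 7 + 5 + 4 + 1) / 6 = 26/6 = 4.3333
  mean(V) = (7 + 5 + 2 + 4 + 2 + 2) / 6 = 22/6 = 3.6667

Step 2 — sample covariance S[i,j] = (1/(n-1)) · Σ_k (x_{k,i} - mean_i) · (x_{k,j} - mean_j), with n-1 = 5.
  S[U,U] = ((3.6667)·(3.6667) + (-3.3333)·(-3.3333) + (2.6667)·(2.6667) + (0.6667)·(0.6667) + (-0.3333)·(-0.3333) + (-3.3333)·(-3.3333)) / 5 = 43.3333/5 = 8.6667
  S[U,V] = ((3.6667)·(3.3333) + (-3.3333)·(1.3333) + (2.6667)·(-1.6667) + (0.6667)·(0.3333) + (-0.3333)·(-1.6667) + (-3.3333)·(-1.6667)) / 5 = 9.6667/5 = 1.9333
  S[V,V] = ((3.3333)·(3.3333) + (1.3333)·(1.3333) + (-1.6667)·(-1.6667) + (0.3333)·(0.3333) + (-1.6667)·(-1.6667) + (-1.6667)·(-1.6667)) / 5 = 21.3333/5 = 4.2667

S is symmetric (S[j,i] = S[i,j]). Assembling:

S = [[8.6667, 1.9333],
 [1.9333, 4.2667]]


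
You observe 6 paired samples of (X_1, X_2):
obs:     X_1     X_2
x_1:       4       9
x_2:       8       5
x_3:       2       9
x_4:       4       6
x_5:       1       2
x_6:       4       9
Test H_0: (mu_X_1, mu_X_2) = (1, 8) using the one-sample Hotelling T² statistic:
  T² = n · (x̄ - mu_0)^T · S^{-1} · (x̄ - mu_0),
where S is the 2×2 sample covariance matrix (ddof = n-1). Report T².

Step 1 — sample mean vector:
  mean(X_1) = (4 + 8 + 2 + 4 + 1 + 4) / 6 = 23/6 = 3.8333
  mean(X_2) = (9 + 5 + 9 + 6 + 2 + 9) / 6 = 40/6 = 6.6667
  x̄ = (3.8333, 6.6667),  deviation x̄ - mu_0 = (3.8333, 6.6667) - (1, 8) = (2.8333, -1.3333).

Step 2 — sample covariance matrix, S[i,j] = (1/(n-1)) · Σ_k (x_{k,i} - mean_i) · (x_{k,j} - mean_j), divisor n-1 = 5:
  S[X_1,X_1] = ((0.1667)·(0.1667) + (4.1667)·(4.1667) + (-1.8333)·(-1.8333) + (0.1667)·(0.1667) + (-2.8333)·(-2.8333) + (0.1667)·(0.1667)) / 5 = 28.8333/5 = 5.7667
  S[X_1,X_2] = ((0.1667)·(2.3333) + (4.1667)·(-1.6667) + (-1.8333)·(2.3333) + (0.1667)·(-0.6667) + (-2.8333)·(-4.6667) + (0.1667)·(2.3333)) / 5 = 2.6667/5 = 0.5333
  S[X_2,X_2] = ((2.3333)·(2.3333) + (-1.6667)·(-1.6667) + (2.3333)·(2.3333) + (-0.6667)·(-0.6667) + (-4.6667)·(-4.6667) + (2.3333)·(2.3333)) / 5 = 41.3333/5 = 8.2667
  S = [[5.7667, 0.5333],
 [0.5333, 8.2667]].

Step 3 — invert S. det(S) = 5.7667·8.2667 - (0.5333)² = 47.3867.
  S^{-1} = (1/det) · [[d, -b], [-b, a]] = [[0.1745, -0.0113],
 [-0.0113, 0.1217]].

Step 4 — quadratic form (x̄ - mu_0)^T · S^{-1} · (x̄ - mu_0):
  S^{-1} · (x̄ - mu_0) = (0.5093, -0.1941),
  (x̄ - mu_0)^T · [...] = (2.8333)·(0.5093) + (-1.3333)·(-0.1941) = 1.7018.

Step 5 — scale by n: T² = 6 · 1.7018 = 10.211.

T² ≈ 10.211


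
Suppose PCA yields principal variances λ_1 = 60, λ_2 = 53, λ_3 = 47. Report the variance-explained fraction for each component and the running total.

Step 1 — total variance = trace(Sigma) = Σ λ_i = 60 + 53 + 47 = 160.

Step 2 — fraction explained by component i = λ_i / Σ λ:
  PC1: 60/160 = 0.375
  PC2: 53/160 = 0.3312
  PC3: 47/160 = 0.2938

Step 3 — cumulative fraction after k components = (λ_1 + ... + λ_k) / Σ λ:
  k = 1: 60/160 = 0.375
  k = 2: (60 + 53)/160 = 113/160 = 0.7063
  k = 3: (60 + 53 + 47)/160 = 160/160 = 1

Summary (fraction, with percent):

explained: PC1 0.375 (37.5%), PC2 0.3312 (33.12%), PC3 0.2938 (29.38%);  cumulative: 0.375, 0.7063, 1


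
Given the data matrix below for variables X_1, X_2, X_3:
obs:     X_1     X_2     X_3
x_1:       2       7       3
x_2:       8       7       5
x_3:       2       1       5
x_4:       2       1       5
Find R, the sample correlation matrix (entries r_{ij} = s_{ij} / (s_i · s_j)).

Step 1 — column means:
  mean(X_1) = (2 + 8 + 2 + 2) / 4 = 14/4 = 3.5
  mean(X_2) = (7 + 7 + 1 + 1) / 4 = 16/4 = 4
  mean(X_3) = (3 + 5 + 5 + 5) / 4 = 18/4 = 4.5

Step 2 — sample variances and covariances s[i,j] = (1/(n-1)) · Σ_k (x_{k,i} - mean_i) · (x_{k,j} - mean_j), with n-1 = 3:
  s[X_1,X_1] = ((-1.5)·(-1.5) + (4.5)·(4.5) + (-1.5)·(-1.5) + (-1.5)·(-1.5)) / 3 = 27/3 = 9
  s[X_1,X_2] = ((-1.5)·(3) + (4.5)·(3) + (-1.5)·(-3) + (-1.5)·(-3)) / 3 = 18/3 = 6
  s[X_1,X_3] = ((-1.5)·(-1.5) + (4.5)·(0.5) + (-1.5)·(0.5) + (-1.5)·(0.5)) / 3 = 3/3 = 1
  s[X_2,X_2] = ((3)·(3) + (3)·(3) + (-3)·(-3) + (-3)·(-3)) / 3 = 36/3 = 12
  s[X_2,X_3] = ((3)·(-1.5) + (3)·(0.5) + (-3)·(0.5) + (-3)·(0.5)) / 3 = -6/3 = -2
  s[X_3,X_3] = ((-1.5)·(-1.5) + (0.5)·(0.5) + (0.5)·(0.5) + (0.5)·(0.5)) / 3 = 3/3 = 1
  Sample standard deviations s_i = √(s[i,i]):
  s(X_1) = √(9) = 3
  s(X_2) = √(12) = 3.4641
  s(X_3) = √(1) = 1

Step 3 — r_{ij} = s_{ij} / (s_i · s_j):
  r[X_1,X_1] = 1 (diagonal).
  r[X_1,X_2] = 6 / (3 · 3.4641) = 6 / 10.3923 = 0.5774
  r[X_1,X_3] = 1 / (3 · 1) = 1 / 3 = 0.3333
  r[X_2,X_2] = 1 (diagonal).
  r[X_2,X_3] = -2 / (3.4641 · 1) = -2 / 3.4641 = -0.5774
  r[X_3,X_3] = 1 (diagonal).

R is symmetric with unit diagonal. Assembling:

R = [[1, 0.5774, 0.3333],
 [0.5774, 1, -0.5774],
 [0.3333, -0.5774, 1]]


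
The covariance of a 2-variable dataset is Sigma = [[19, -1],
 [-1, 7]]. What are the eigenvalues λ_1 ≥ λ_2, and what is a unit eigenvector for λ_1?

Step 1 — characteristic polynomial of 2×2 Sigma:
  det(Sigma - λI) = λ² - trace · λ + det = 0.
  trace = 19 + 7 = 26, det = 19·7 - (-1)² = 132.
Step 2 — discriminant:
  Δ = trace² - 4·det = 676 - 528 = 148.
Step 3 — eigenvalues:
  λ = (trace ± √Δ)/2 = (26 ± 12.1655)/2,
  λ_1 = 19.0828,  λ_2 = 6.9172.

Step 4 — unit eigenvector for λ_1: solve (Sigma - λ_1 I)v = 0. First row:
  (19 - 19.0828)·v_x + (-1)·v_y = 0, i.e. (-0.0828)·v_x + (-1)·v_y = 0,
  so v ∝ (b, λ_1 - a) = (-1, 0.0828); multiply by -1 so the first entry is positive: u = (1, -0.0828).
  ||u|| = √((1)² + (-0.0828)²) = √(1.0068) ≈ 1.0034,
  v_1 = u/||u|| ≈ (0.9966, -0.0825) (||v_1|| = 1).

λ_1 = 19.0828,  λ_2 = 6.9172;  v_1 ≈ (0.9966, -0.0825)


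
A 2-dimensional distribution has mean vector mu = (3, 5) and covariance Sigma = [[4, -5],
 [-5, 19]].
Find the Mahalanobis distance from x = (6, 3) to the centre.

Step 1 — centre the observation: (x - mu) = (3, -2).

Step 2 — invert Sigma. det(Sigma) = 4·19 - (-5)² = 51.
  Sigma^{-1} = (1/det) · [[d, -b], [-b, a]] = [[0.3725, 0.098],
 [0.098, 0.0784]].

Step 3 — form the quadratic (x - mu)^T · Sigma^{-1} · (x - mu):
  Sigma^{-1} · (x - mu) = (0.9216, 0.1373).
  (x - mu)^T · [Sigma^{-1} · (x - mu)] = (3)·(0.9216) + (-2)·(0.1373) = 2.4902.

Step 4 — take square root: d = √(2.4902) ≈ 1.578.

d(x, mu) = √(2.4902) ≈ 1.578


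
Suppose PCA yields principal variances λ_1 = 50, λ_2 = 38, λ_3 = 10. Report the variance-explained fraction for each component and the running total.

Step 1 — total variance = trace(Sigma) = Σ λ_i = 50 + 38 + 10 = 98.

Step 2 — fraction explained by component i = λ_i / Σ λ:
  PC1: 50/98 = 0.5102
  PC2: 38/98 = 0.3878
  PC3: 10/98 = 0.102

Step 3 — cumulative fraction after k components = (λ_1 + ... + λ_k) / Σ λ:
  k = 1: 50/98 = 0.5102
  k = 2: (50 + 38)/98 = 88/98 = 0.898
  k = 3: (50 + 38 + 10)/98 = 98/98 = 1

Summary (fraction, with percent):

explained: PC1 0.5102 (51.02%), PC2 0.3878 (38.78%), PC3 0.102 (10.2%);  cumulative: 0.5102, 0.898, 1


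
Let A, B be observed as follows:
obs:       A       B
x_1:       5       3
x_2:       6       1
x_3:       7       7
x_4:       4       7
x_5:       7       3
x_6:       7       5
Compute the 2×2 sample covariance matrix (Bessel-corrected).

Step 1 — column means:
  mean(A) = (5 + 6 + 7 + 4 + 7 + 7) / 6 = 36/6 = 6
  mean(B) = (3 + 1 + 7 + 7 + 3 + 5) / 6 = 26/6 = 4.3333

Step 2 — sample covariance S[i,j] = (1/(n-1)) · Σ_k (x_{k,i} - mean_i) · (x_{k,j} - mean_j), with n-1 = 5.
  S[A,A] = ((-1)·(-1) + (0)·(0) + (1)·(1) + (-2)·(-2) + (1)·(1) + (1)·(1)) / 5 = 8/5 = 1.6
  S[A,B] = ((-1)·(-1.3333) + (0)·(-3.3333) + (1)·(2.6667) + (-2)·(2.6667) + (1)·(-1.3333) + (1)·(0.6667)) / 5 = -2/5 = -0.4
  S[B,B] = ((-1.3333)·(-1.3333) + (-3.3333)·(-3.3333) + (2.6667)·(2.6667) + (2.6667)·(2.6667) + (-1.3333)·(-1.3333) + (0.6667)·(0.6667)) / 5 = 29.3333/5 = 5.8667

S is symmetric (S[j,i] = S[i,j]). Assembling:

S = [[1.6, -0.4],
 [-0.4, 5.8667]]


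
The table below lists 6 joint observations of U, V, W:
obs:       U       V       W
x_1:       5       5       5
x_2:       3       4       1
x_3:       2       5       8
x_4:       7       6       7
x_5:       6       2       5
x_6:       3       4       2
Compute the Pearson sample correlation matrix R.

Step 1 — column means:
  mean(U) = (5 + 3 + 2 + 7 + 6 + 3) / 6 = 26/6 = 4.3333
  mean(V) = (5 + 4 + 5 + 6 + 2 + 4) / 6 = 26/6 = 4.3333
  mean(W) = (5 + 1 + 8 + 7 + 5 + 2) / 6 = 28/6 = 4.6667

Step 2 — sample variances and covariances s[i,j] = (1/(n-1)) · Σ_k (x_{k,i} - mean_i) · (x_{k,j} - mean_j), with n-1 = 5:
  s[U,U] = ((0.6667)·(0.6667) + (-1.3333)·(-1.3333) + (-2.3333)·(-2.3333) + (2.6667)·(2.6667) + (1.6667)·(1.6667) + (-1.3333)·(-1.3333)) / 5 = 19.3333/5 = 3.8667
  s[U,V] = ((0.6667)·(0.6667) + (-1.3333)·(-0.3333) + (-2.3333)·(0.6667) + (2.6667)·(1.6667) + (1.6667)·(-2.3333) + (-1.3333)·(-0.3333)) / 5 = 0.3333/5 = 0.0667
  s[U,W] = ((0.6667)·(0.3333) + (-1.3333)·(-3.6667) + (-2.3333)·(3.3333) + (2.6667)·(2.3333) + (1.6667)·(0.3333) + (-1.3333)·(-2.6667)) / 5 = 7.6667/5 = 1.5333
  s[V,V] = ((0.6667)·(0.6667) + (-0.3333)·(-0.3333) + (0.6667)·(0.6667) + (1.6667)·(1.6667) + (-2.3333)·(-2.3333) + (-0.3333)·(-0.3333)) / 5 = 9.3333/5 = 1.8667
  s[V,W] = ((0.6667)·(0.3333) + (-0.3333)·(-3.6667) + (0.6667)·(3.3333) + (1.6667)·(2.3333) + (-2.3333)·(0.3333) + (-0.3333)·(-2.6667)) / 5 = 7.6667/5 = 1.5333
  s[W,W] = ((0.3333)·(0.3333) + (-3.6667)·(-3.6667) + (3.3333)·(3.3333) + (2.3333)·(2.3333) + (0.3333)·(0.3333) + (-2.6667)·(-2.6667)) / 5 = 37.3333/5 = 7.4667
  Sample standard deviations s_i = √(s[i,i]):
  s(U) = √(3.8667) = 1.9664
  s(V) = √(1.8667) = 1.3663
  s(W) = √(7.4667) = 2.7325

Step 3 — r_{ij} = s_{ij} / (s_i · s_j):
  r[U,U] = 1 (diagonal).
  r[U,V] = 0.0667 / (1.9664 · 1.3663) = 0.0667 / 2.6866 = 0.0248
  r[U,W] = 1.5333 / (1.9664 · 2.7325) = 1.5333 / 5.3732 = 0.2854
  r[V,V] = 1 (diagonal).
  r[V,W] = 1.5333 / (1.3663 · 2.7325) = 1.5333 / 3.7333 = 0.4107
  r[W,W] = 1 (diagonal).

R is symmetric with unit diagonal. Assembling:

R = [[1, 0.0248, 0.2854],
 [0.0248, 1, 0.4107],
 [0.2854, 0.4107, 1]]


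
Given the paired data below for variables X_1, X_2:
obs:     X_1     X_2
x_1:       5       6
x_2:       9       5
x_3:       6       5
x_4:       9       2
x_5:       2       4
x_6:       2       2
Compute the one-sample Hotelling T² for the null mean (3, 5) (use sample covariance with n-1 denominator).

Step 1 — sample mean vector:
  mean(X_1) = (5 + 9 + 6 + 9 + 2 + 2) / 6 = 33/6 = 5.5
  mean(X_2) = (6 + 5 + 5 + 2 + 4 + 2) / 6 = 24/6 = 4
  x̄ = (5.5, 4),  deviation x̄ - mu_0 = (5.5, 4) - (3, 5) = (2.5, -1).

Step 2 — sample covariance matrix, S[i,j] = (1/(n-1)) · Σ_k (x_{k,i} - mean_i) · (x_{k,j} - mean_j), divisor n-1 = 5:
  S[X_1,X_1] = ((-0.5)·(-0.5) + (3.5)·(3.5) + (0.5)·(0.5) + (3.5)·(3.5) + (-3.5)·(-3.5) + (-3.5)·(-3.5)) / 5 = 49.5/5 = 9.9
  S[X_1,X_2] = ((-0.5)·(2) + (3.5)·(1) + (0.5)·(1) + (3.5)·(-2) + (-3.5)·(0) + (-3.5)·(-2)) / 5 = 3/5 = 0.6
  S[X_2,X_2] = ((2)·(2) + (1)·(1) + (1)·(1) + (-2)·(-2) + (0)·(0) + (-2)·(-2)) / 5 = 14/5 = 2.8
  S = [[9.9, 0.6],
 [0.6, 2.8]].

Step 3 — invert S. det(S) = 9.9·2.8 - (0.6)² = 27.36.
  S^{-1} = (1/det) · [[d, -b], [-b, a]] = [[0.1023, -0.0219],
 [-0.0219, 0.3618]].

Step 4 — quadratic form (x̄ - mu_0)^T · S^{-1} · (x̄ - mu_0):
  S^{-1} · (x̄ - mu_0) = (0.2778, -0.4167),
  (x̄ - mu_0)^T · [...] = (2.5)·(0.2778) + (-1)·(-0.4167) = 1.1111.

Step 5 — scale by n: T² = 6 · 1.1111 = 6.6667.

T² ≈ 6.6667


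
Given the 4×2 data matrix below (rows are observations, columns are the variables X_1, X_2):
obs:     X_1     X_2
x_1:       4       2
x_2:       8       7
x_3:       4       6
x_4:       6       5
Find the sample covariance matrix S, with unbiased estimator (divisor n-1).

Step 1 — column means:
  mean(X_1) = (4 + 8 + 4 + 6) / 4 = 22/4 = 5.5
  mean(X_2) = (2 + 7 + 6 + 5) / 4 = 20/4 = 5

Step 2 — sample covariance S[i,j] = (1/(n-1)) · Σ_k (x_{k,i} - mean_i) · (x_{k,j} - mean_j), with n-1 = 3.
  S[X_1,X_1] = ((-1.5)·(-1.5) + (2.5)·(2.5) + (-1.5)·(-1.5) + (0.5)·(0.5)) / 3 = 11/3 = 3.6667
  S[X_1,X_2] = ((-1.5)·(-3) + (2.5)·(2) + (-1.5)·(1) + (0.5)·(0)) / 3 = 8/3 = 2.6667
  S[X_2,X_2] = ((-3)·(-3) + (2)·(2) + (1)·(1) + (0)·(0)) / 3 = 14/3 = 4.6667

S is symmetric (S[j,i] = S[i,j]). Assembling:

S = [[3.6667, 2.6667],
 [2.6667, 4.6667]]


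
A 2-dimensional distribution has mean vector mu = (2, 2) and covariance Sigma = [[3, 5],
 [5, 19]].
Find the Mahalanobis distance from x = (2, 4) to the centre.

Step 1 — centre the observation: (x - mu) = (0, 2).

Step 2 — invert Sigma. det(Sigma) = 3·19 - (5)² = 32.
  Sigma^{-1} = (1/det) · [[d, -b], [-b, a]] = [[0.5937, -0.1562],
 [-0.1562, 0.0937]].

Step 3 — form the quadratic (x - mu)^T · Sigma^{-1} · (x - mu):
  Sigma^{-1} · (x - mu) = (-0.3125, 0.1875).
  (x - mu)^T · [Sigma^{-1} · (x - mu)] = (0)·(-0.3125) + (2)·(0.1875) = 0.375.

Step 4 — take square root: d = √(0.375) ≈ 0.6124.

d(x, mu) = √(0.375) ≈ 0.6124


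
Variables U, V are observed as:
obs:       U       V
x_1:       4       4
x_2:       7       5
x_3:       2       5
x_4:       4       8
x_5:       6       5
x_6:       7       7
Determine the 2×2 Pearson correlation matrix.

Step 1 — column means:
  mean(U) = (4 + 7 + 2 + 4 + 6 + 7) / 6 = 30/6 = 5
  mean(V) = (4 + 5 + 5 + 8 + 5 + 7) / 6 = 34/6 = 5.6667

Step 2 — sample variances and covariances s[i,j] = (1/(n-1)) · Σ_k (x_{k,i} - mean_i) · (x_{k,j} - mean_j), with n-1 = 5:
  s[U,U] = ((-1)·(-1) + (2)·(2) + (-3)·(-3) + (-1)·(-1) + (1)·(1) + (2)·(2)) / 5 = 20/5 = 4
  s[U,V] = ((-1)·(-1.6667) + (2)·(-0.6667) + (-3)·(-0.6667) + (-1)·(2.3333) + (1)·(-0.6667) + (2)·(1.3333)) / 5 = 2/5 = 0.4
  s[V,V] = ((-1.6667)·(-1.6667) + (-0.6667)·(-0.6667) + (-0.6667)·(-0.6667) + (2.3333)·(2.3333) + (-0.6667)·(-0.6667) + (1.3333)·(1.3333)) / 5 = 11.3333/5 = 2.2667
  Sample standard deviations s_i = √(s[i,i]):
  s(U) = √(4) = 2
  s(V) = √(2.2667) = 1.5055

Step 3 — r_{ij} = s_{ij} / (s_i · s_j):
  r[U,U] = 1 (diagonal).
  r[U,V] = 0.4 / (2 · 1.5055) = 0.4 / 3.0111 = 0.1328
  r[V,V] = 1 (diagonal).

R is symmetric with unit diagonal. Assembling:

R = [[1, 0.1328],
 [0.1328, 1]]


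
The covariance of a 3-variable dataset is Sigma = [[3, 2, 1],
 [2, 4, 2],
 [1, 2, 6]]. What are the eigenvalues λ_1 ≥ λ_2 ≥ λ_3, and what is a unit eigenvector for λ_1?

Step 1 — characteristic polynomial p(λ) = det(λI - Sigma) = λ³ - tr·λ² + c_1·λ - det, where tr = trace, c_1 = sum of the principal 2×2 minors, det = det(Sigma):
  tr = 3 + 4 + 6 = 13,
  c_1 = (3·4 - (2)²) + (3·6 - (1)²) + (4·6 - (2)²) = 8 + 17 + 20 = 45,
  det = 3·(4·6 - (2)²) - (2)·((2)·6 - (2)·(1)) + (1)·((2)·(2) - 4·(1)) = 3·(20) - (2)·(10) + (1)·(0) = 40.
  So p(λ) = λ³ - 13λ² + 45λ - 40.
Step 2 — look for an integer root (rational root theorem: any rational root is an integer divisor of 40). Testing λ = 8:
  p(8) = 512 - 832 + 360 - 40 = 0  ✓
  Dividing out (λ - 8): p(λ) = (λ - 8)(λ² - 5λ + 5).
Step 3 — remaining eigenvalues from the quadratic λ² - 5λ + 5 = 0:
  Δ = 5² - 4·5 = 25 - 20 = 5,  λ = (5 ± √5)/2 = (5 ± 2.2361)/2 ≈ 3.618 or 1.382.
  Sorted: λ_1 = 8,  λ_2 = 3.618,  λ_3 = 1.382  (check: sum = 13 = tr ✓).

Step 4 — unit eigenvector for λ_1 = 8: v spans the null space of (Sigma - λ_1 I), whose rows are
  r_1 = (-5, 2, 1),  r_2 = (2, -4, 2),  r_3 = (1, 2, -2).
  v is orthogonal to every row, so take v ∝ r_1 × r_2 = ((2)·(2) - (1)·(-4), (1)·(2) - (-5)·(2), (-5)·(-4) - (2)·(2)) = (8, 12, 16).
  Rescale (divide by 4): u = (2, 3, 4).
  ||u|| = √((2)² + (3)² + (4)²) = √(29) ≈ 5.3852,  v_1 = u/||u|| ≈ (0.3714, 0.5571, 0.7428) (||v_1|| = 1).

λ_1 = 8,  λ_2 = 3.618,  λ_3 = 1.382;  v_1 ≈ (0.3714, 0.5571, 0.7428)


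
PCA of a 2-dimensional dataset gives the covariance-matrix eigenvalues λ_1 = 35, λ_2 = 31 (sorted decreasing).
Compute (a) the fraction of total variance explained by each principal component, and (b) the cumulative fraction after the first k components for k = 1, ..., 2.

Step 1 — total variance = trace(Sigma) = Σ λ_i = 35 + 31 = 66.

Step 2 — fraction explained by component i = λ_i / Σ λ:
  PC1: 35/66 = 0.5303
  PC2: 31/66 = 0.4697

Step 3 — cumulative fraction after k components = (λ_1 + ... + λ_k) / Σ λ:
  k = 1: 35/66 = 0.5303
  k = 2: (35 + 31)/66 = 66/66 = 1

Summary (fraction, with percent):

explained: PC1 0.5303 (53.03%), PC2 0.4697 (46.97%);  cumulative: 0.5303, 1


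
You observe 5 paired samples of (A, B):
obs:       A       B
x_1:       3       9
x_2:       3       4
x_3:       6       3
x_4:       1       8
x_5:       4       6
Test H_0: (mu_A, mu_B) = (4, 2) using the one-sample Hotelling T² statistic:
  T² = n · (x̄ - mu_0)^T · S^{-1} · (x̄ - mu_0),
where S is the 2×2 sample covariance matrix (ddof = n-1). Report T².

Step 1 — sample mean vector:
  mean(A) = (3 + 3 + 6 + 1 + 4) / 5 = 17/5 = 3.4
  mean(B) = (9 + 4 + 3 + 8 + 6) / 5 = 30/5 = 6
  x̄ = (3.4, 6),  deviation x̄ - mu_0 = (3.4, 6) - (4, 2) = (-0.6, 4).

Step 2 — sample covariance matrix, S[i,j] = (1/(n-1)) · Σ_k (x_{k,i} - mean_i) · (x_{k,j} - mean_j), divisor n-1 = 4:
  S[A,A] = ((-0.4)·(-0.4) + (-0.4)·(-0.4) + (2.6)·(2.6) + (-2.4)·(-2.4) + (0.6)·(0.6)) / 4 = 13.2/4 = 3.3
  S[A,B] = ((-0.4)·(3) + (-0.4)·(-2) + (2.6)·(-3) + (-2.4)·(2) + (0.6)·(0)) / 4 = -13/4 = -3.25
  S[B,B] = ((3)·(3) + (-2)·(-2) + (-3)·(-3) + (2)·(2) + (0)·(0)) / 4 = 26/4 = 6.5
  S = [[3.3, -3.25],
 [-3.25, 6.5]].

Step 3 — invert S. det(S) = 3.3·6.5 - (-3.25)² = 10.8875.
  S^{-1} = (1/det) · [[d, -b], [-b, a]] = [[0.597, 0.2985],
 [0.2985, 0.3031]].

Step 4 — quadratic form (x̄ - mu_0)^T · S^{-1} · (x̄ - mu_0):
  S^{-1} · (x̄ - mu_0) = (0.8358, 1.0333),
  (x̄ - mu_0)^T · [...] = (-0.6)·(0.8358) + (4)·(1.0333) = 3.6317.

Step 5 — scale by n: T² = 5 · 3.6317 = 18.1584.

T² ≈ 18.1584


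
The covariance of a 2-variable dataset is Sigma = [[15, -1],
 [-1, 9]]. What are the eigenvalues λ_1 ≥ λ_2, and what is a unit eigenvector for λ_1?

Step 1 — characteristic polynomial of 2×2 Sigma:
  det(Sigma - λI) = λ² - trace · λ + det = 0.
  trace = 15 + 9 = 24, det = 15·9 - (-1)² = 134.
Step 2 — discriminant:
  Δ = trace² - 4·det = 576 - 536 = 40.
Step 3 — eigenvalues:
  λ = (trace ± √Δ)/2 = (24 ± 6.3246)/2,
  λ_1 = 15.1623,  λ_2 = 8.8377.

Step 4 — unit eigenvector for λ_1: solve (Sigma - λ_1 I)v = 0. First row:
  (15 - 15.1623)·v_x + (-1)·v_y = 0, i.e. (-0.1623)·v_x + (-1)·v_y = 0,
  so v ∝ (b, λ_1 - a) = (-1, 0.1623); multiply by -1 so the first entry is positive: u = (1, -0.1623).
  ||u|| = √((1)² + (-0.1623)²) = √(1.0263) ≈ 1.0131,
  v_1 = u/||u|| ≈ (0.9871, -0.1602) (||v_1|| = 1).

λ_1 = 15.1623,  λ_2 = 8.8377;  v_1 ≈ (0.9871, -0.1602)


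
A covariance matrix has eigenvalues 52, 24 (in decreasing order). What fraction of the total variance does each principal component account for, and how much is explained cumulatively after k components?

Step 1 — total variance = trace(Sigma) = Σ λ_i = 52 + 24 = 76.

Step 2 — fraction explained by component i = λ_i / Σ λ:
  PC1: 52/76 = 0.6842
  PC2: 24/76 = 0.3158

Step 3 — cumulative fraction after k components = (λ_1 + ... + λ_k) / Σ λ:
  k = 1: 52/76 = 0.6842
  k = 2: (52 + 24)/76 = 76/76 = 1

Summary (fraction, with percent):

explained: PC1 0.6842 (68.42%), PC2 0.3158 (31.58%);  cumulative: 0.6842, 1


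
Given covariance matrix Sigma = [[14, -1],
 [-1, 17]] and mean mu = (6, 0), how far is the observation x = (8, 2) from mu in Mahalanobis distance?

Step 1 — centre the observation: (x - mu) = (2, 2).

Step 2 — invert Sigma. det(Sigma) = 14·17 - (-1)² = 237.
  Sigma^{-1} = (1/det) · [[d, -b], [-b, a]] = [[0.0717, 0.0042],
 [0.0042, 0.0591]].

Step 3 — form the quadratic (x - mu)^T · Sigma^{-1} · (x - mu):
  Sigma^{-1} · (x - mu) = (0.1519, 0.1266).
  (x - mu)^T · [Sigma^{-1} · (x - mu)] = (2)·(0.1519) + (2)·(0.1266) = 0.557.

Step 4 — take square root: d = √(0.557) ≈ 0.7463.

d(x, mu) = √(0.557) ≈ 0.7463


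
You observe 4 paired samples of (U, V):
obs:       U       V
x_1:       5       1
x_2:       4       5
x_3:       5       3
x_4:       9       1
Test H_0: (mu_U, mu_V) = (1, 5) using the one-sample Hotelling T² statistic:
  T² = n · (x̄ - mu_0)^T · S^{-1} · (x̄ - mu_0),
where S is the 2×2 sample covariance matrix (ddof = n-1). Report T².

Step 1 — sample mean vector:
  mean(U) = (5 + 4 + 5 + 9) / 4 = 23/4 = 5.75
  mean(V) = (1 + 5 + 3 + 1) / 4 = 10/4 = 2.5
  x̄ = (5.75, 2.5),  deviation x̄ - mu_0 = (5.75, 2.5) - (1, 5) = (4.75, -2.5).

Step 2 — sample covariance matrix, S[i,j] = (1/(n-1)) · Σ_k (x_{k,i} - mean_i) · (x_{k,j} - mean_j), divisor n-1 = 3:
  S[U,U] = ((-0.75)·(-0.75) + (-1.75)·(-1.75) + (-0.75)·(-0.75) + (3.25)·(3.25)) / 3 = 14.75/3 = 4.9167
  S[U,V] = ((-0.75)·(-1.5) + (-1.75)·(2.5) + (-0.75)·(0.5) + (3.25)·(-1.5)) / 3 = -8.5/3 = -2.8333
  S[V,V] = ((-1.5)·(-1.5) + (2.5)·(2.5) + (0.5)·(0.5) + (-1.5)·(-1.5)) / 3 = 11/3 = 3.6667
  S = [[4.9167, -2.8333],
 [-2.8333, 3.6667]].

Step 3 — invert S. det(S) = 4.9167·3.6667 - (-2.8333)² = 10.
  S^{-1} = (1/det) · [[d, -b], [-b, a]] = [[0.3667, 0.2833],
 [0.2833, 0.4917]].

Step 4 — quadratic form (x̄ - mu_0)^T · S^{-1} · (x̄ - mu_0):
  S^{-1} · (x̄ - mu_0) = (1.0333, 0.1167),
  (x̄ - mu_0)^T · [...] = (4.75)·(1.0333) + (-2.5)·(0.1167) = 4.6167.

Step 5 — scale by n: T² = 4 · 4.6167 = 18.4667.

T² ≈ 18.4667


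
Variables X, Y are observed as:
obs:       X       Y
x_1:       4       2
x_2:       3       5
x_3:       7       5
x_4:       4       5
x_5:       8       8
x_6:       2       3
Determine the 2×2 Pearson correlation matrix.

Step 1 — column means:
  mean(X) = (4 + 3 + 7 + 4 + 8 + 2) / 6 = 28/6 = 4.6667
  mean(Y) = (2 + 5 + 5 + 5 + 8 + 3) / 6 = 28/6 = 4.6667

Step 2 — sample variances and covariances s[i,j] = (1/(n-1)) · Σ_k (x_{k,i} - mean_i) · (x_{k,j} - mean_j), with n-1 = 5:
  s[X,X] = ((-0.6667)·(-0.6667) + (-1.6667)·(-1.6667) + (2.3333)·(2.3333) + (-0.6667)·(-0.6667) + (3.3333)·(3.3333) + (-2.6667)·(-2.6667)) / 5 = 27.3333/5 = 5.4667
  s[X,Y] = ((-0.6667)·(-2.6667) + (-1.6667)·(0.3333) + (2.3333)·(0.3333) + (-0.6667)·(0.3333) + (3.3333)·(3.3333) + (-2.6667)·(-1.6667)) / 5 = 17.3333/5 = 3.4667
  s[Y,Y] = ((-2.6667)·(-2.6667) + (0.3333)·(0.3333) + (0.3333)·(0.3333) + (0.3333)·(0.3333) + (3.3333)·(3.3333) + (-1.6667)·(-1.6667)) / 5 = 21.3333/5 = 4.2667
  Sample standard deviations s_i = √(s[i,i]):
  s(X) = √(5.4667) = 2.3381
  s(Y) = √(4.2667) = 2.0656

Step 3 — r_{ij} = s_{ij} / (s_i · s_j):
  r[X,X] = 1 (diagonal).
  r[X,Y] = 3.4667 / (2.3381 · 2.0656) = 3.4667 / 4.8295 = 0.7178
  r[Y,Y] = 1 (diagonal).

R is symmetric with unit diagonal. Assembling:

R = [[1, 0.7178],
 [0.7178, 1]]


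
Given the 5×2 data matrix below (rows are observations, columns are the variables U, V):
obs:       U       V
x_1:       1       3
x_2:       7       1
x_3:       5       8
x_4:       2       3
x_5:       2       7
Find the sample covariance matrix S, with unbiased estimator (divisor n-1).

Step 1 — column means:
  mean(U) = (1 + 7 + 5 + 2 + 2) / 5 = 17/5 = 3.4
  mean(V) = (3 + 1 + 8 + 3 + 7) / 5 = 22/5 = 4.4

Step 2 — sample covariance S[i,j] = (1/(n-1)) · Σ_k (x_{k,i} - mean_i) · (x_{k,j} - mean_j), with n-1 = 4.
  S[U,U] = ((-2.4)·(-2.4) + (3.6)·(3.6) + (1.6)·(1.6) + (-1.4)·(-1.4) + (-1.4)·(-1.4)) / 4 = 25.2/4 = 6.3
  S[U,V] = ((-2.4)·(-1.4) + (3.6)·(-3.4) + (1.6)·(3.6) + (-1.4)·(-1.4) + (-1.4)·(2.6)) / 4 = -4.8/4 = -1.2
  S[V,V] = ((-1.4)·(-1.4) + (-3.4)·(-3.4) + (3.6)·(3.6) + (-1.4)·(-1.4) + (2.6)·(2.6)) / 4 = 35.2/4 = 8.8

S is symmetric (S[j,i] = S[i,j]). Assembling:

S = [[6.3, -1.2],
 [-1.2, 8.8]]


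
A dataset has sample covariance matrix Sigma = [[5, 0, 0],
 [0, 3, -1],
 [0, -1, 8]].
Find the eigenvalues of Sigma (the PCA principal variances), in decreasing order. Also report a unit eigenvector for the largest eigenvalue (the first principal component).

Step 1 — characteristic polynomial p(λ) = det(λI - Sigma) = λ³ - tr·λ² + c_1·λ - det, where tr = trace, c_1 = sum of the principal 2×2 minors, det = det(Sigma):
  tr = 5 + 3 + 8 = 16,
  c_1 = (5·3 - (0)²) + (5·8 - (0)²) + (3·8 - (-1)²) = 15 + 40 + 23 = 78,
  det = 5·(3·8 - (-1)²) - (0)·((0)·8 - (-1)·(0)) + (0)·((0)·(-1) - 3·(0)) = 5·(23) - (0)·(0) + (0)·(0) = 115.
  So p(λ) = λ³ - 16λ² + 78λ - 115.
Step 2 — look for an integer root (rational root theorem: any rational root is an integer divisor of 115). Testing λ = 5:
  p(5) = 125 - 400 + 390 - 115 = 0  ✓
  Dividing out (λ - 5): p(λ) = (λ - 5)(λ² - 11λ + 23).
Step 3 — remaining eigenvalues from the quadratic λ² - 11λ + 23 = 0:
  Δ = 11² - 4·23 = 121 - 92 = 29,  λ = (11 ± √29)/2 = (11 ± 5.3852)/2 ≈ 8.1926 or 2.8074.
  Sorted: λ_1 = 8.1926,  λ_2 = 5,  λ_3 = 2.8074  (check: sum = 16 = tr ✓).

Step 4 — unit eigenvector for λ_1 ≈ 8.1926: v spans the null space of (Sigma - λ_1 I), whose rows are
  r_1 = (-3.1926, 0, 0),  r_2 = (0, -5.1926, -1),  r_3 = (0, -1, -0.1926).
  v is orthogonal to every row, so take v ∝ r_1 × r_2 = ((0)·(-1) - (0)·(-5.1926), (0)·(0) - (-3.1926)·(-1), (-3.1926)·(-5.1926) - (0)·(0)) ≈ (0, -3.1926, 16.5777).
  Rescale (multiply by -1 so the first nonzero entry is positive): u = (0, 3.1926, -16.5777).
  ||u|| = √((0)² + (3.1926)² + (-16.5777)²) = √(285.0143) ≈ 16.8824,  v_1 = u/||u|| ≈ (0, 0.1891, -0.982) (||v_1|| = 1).

λ_1 = 8.1926,  λ_2 = 5,  λ_3 = 2.8074;  v_1 ≈ (0, 0.1891, -0.982)


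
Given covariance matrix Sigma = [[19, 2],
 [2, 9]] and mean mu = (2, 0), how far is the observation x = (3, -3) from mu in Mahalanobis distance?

Step 1 — centre the observation: (x - mu) = (1, -3).

Step 2 — invert Sigma. det(Sigma) = 19·9 - (2)² = 167.
  Sigma^{-1} = (1/det) · [[d, -b], [-b, a]] = [[0.0539, -0.012],
 [-0.012, 0.1138]].

Step 3 — form the quadratic (x - mu)^T · Sigma^{-1} · (x - mu):
  Sigma^{-1} · (x - mu) = (0.0898, -0.3533).
  (x - mu)^T · [Sigma^{-1} · (x - mu)] = (1)·(0.0898) + (-3)·(-0.3533) = 1.1497.

Step 4 — take square root: d = √(1.1497) ≈ 1.0722.

d(x, mu) = √(1.1497) ≈ 1.0722


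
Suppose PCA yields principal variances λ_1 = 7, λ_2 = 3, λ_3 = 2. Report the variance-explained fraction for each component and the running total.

Step 1 — total variance = trace(Sigma) = Σ λ_i = 7 + 3 + 2 = 12.

Step 2 — fraction explained by component i = λ_i / Σ λ:
  PC1: 7/12 = 0.5833
  PC2: 3/12 = 0.25
  PC3: 2/12 = 0.1667

Step 3 — cumulative fraction after k components = (λ_1 + ... + λ_k) / Σ λ:
  k = 1: 7/12 = 0.5833
  k = 2: (7 + 3)/12 = 10/12 = 0.8333
  k = 3: (7 + 3 + 2)/12 = 12/12 = 1

Summary (fraction, with percent):

explained: PC1 0.5833 (58.33%), PC2 0.25 (25%), PC3 0.1667 (16.67%);  cumulative: 0.5833, 0.8333, 1


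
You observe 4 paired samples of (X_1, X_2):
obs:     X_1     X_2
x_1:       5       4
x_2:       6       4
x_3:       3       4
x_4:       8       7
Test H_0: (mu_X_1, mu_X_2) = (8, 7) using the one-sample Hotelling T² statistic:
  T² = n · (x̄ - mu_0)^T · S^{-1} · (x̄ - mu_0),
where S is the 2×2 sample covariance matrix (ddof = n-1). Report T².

Step 1 — sample mean vector:
  mean(X_1) = (5 + 6 + 3 + 8) / 4 = 22/4 = 5.5
  mean(X_2) = (4 + 4 + 4 + 7) / 4 = 19/4 = 4.75
  x̄ = (5.5, 4.75),  deviation x̄ - mu_0 = (5.5, 4.75) - (8, 7) = (-2.5, -2.25).

Step 2 — sample covariance matrix, S[i,j] = (1/(n-1)) · Σ_k (x_{k,i} - mean_i) · (x_{k,j} - mean_j), divisor n-1 = 3:
  S[X_1,X_1] = ((-0.5)·(-0.5) + (0.5)·(0.5) + (-2.5)·(-2.5) + (2.5)·(2.5)) / 3 = 13/3 = 4.3333
  S[X_1,X_2] = ((-0.5)·(-0.75) + (0.5)·(-0.75) + (-2.5)·(-0.75) + (2.5)·(2.25)) / 3 = 7.5/3 = 2.5
  S[X_2,X_2] = ((-0.75)·(-0.75) + (-0.75)·(-0.75) + (-0.75)·(-0.75) + (2.25)·(2.25)) / 3 = 6.75/3 = 2.25
  S = [[4.3333, 2.5],
 [2.5, 2.25]].

Step 3 — invert S. det(S) = 4.3333·2.25 - (2.5)² = 3.5.
  S^{-1} = (1/det) · [[d, -b], [-b, a]] = [[0.6429, -0.7143],
 [-0.7143, 1.2381]].

Step 4 — quadratic form (x̄ - mu_0)^T · S^{-1} · (x̄ - mu_0):
  S^{-1} · (x̄ - mu_0) = (0, -1),
  (x̄ - mu_0)^T · [...] = (-2.5)·(0) + (-2.25)·(-1) = 2.25.

Step 5 — scale by n: T² = 4 · 2.25 = 9.

T² ≈ 9


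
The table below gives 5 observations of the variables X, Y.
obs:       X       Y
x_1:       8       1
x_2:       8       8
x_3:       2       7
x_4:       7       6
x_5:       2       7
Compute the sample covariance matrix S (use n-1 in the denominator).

Step 1 — column means:
  mean(X) = (8 + 8 + 2 + 7 + 2) / 5 = 27/5 = 5.4
  mean(Y) = (1 + 8 + 7 + 6 + 7) / 5 = 29/5 = 5.8

Step 2 — sample covariance S[i,j] = (1/(n-1)) · Σ_k (x_{k,i} - mean_i) · (x_{k,j} - mean_j), with n-1 = 4.
  S[X,X] = ((2.6)·(2.6) + (2.6)·(2.6) + (-3.4)·(-3.4) + (1.6)·(1.6) + (-3.4)·(-3.4)) / 4 = 39.2/4 = 9.8
  S[X,Y] = ((2.6)·(-4.8) + (2.6)·(2.2) + (-3.4)·(1.2) + (1.6)·(0.2) + (-3.4)·(1.2)) / 4 = -14.6/4 = -3.65
  S[Y,Y] = ((-4.8)·(-4.8) + (2.2)·(2.2) + (1.2)·(1.2) + (0.2)·(0.2) + (1.2)·(1.2)) / 4 = 30.8/4 = 7.7

S is symmetric (S[j,i] = S[i,j]). Assembling:

S = [[9.8, -3.65],
 [-3.65, 7.7]]


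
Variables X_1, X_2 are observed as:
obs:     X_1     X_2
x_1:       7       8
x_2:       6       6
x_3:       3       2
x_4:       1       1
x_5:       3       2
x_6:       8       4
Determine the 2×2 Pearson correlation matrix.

Step 1 — column means:
  mean(X_1) = (7 + 6 + 3 + 1 + 3 + 8) / 6 = 28/6 = 4.6667
  mean(X_2) = (8 + 6 + 2 + 1 + 2 + 4) / 6 = 23/6 = 3.8333

Step 2 — sample variances and covariances s[i,j] = (1/(n-1)) · Σ_k (x_{k,i} - mean_i) · (x_{k,j} - mean_j), with n-1 = 5:
  s[X_1,X_1] = ((2.3333)·(2.3333) + (1.3333)·(1.3333) + (-1.6667)·(-1.6667) + (-3.6667)·(-3.6667) + (-1.6667)·(-1.6667) + (3.3333)·(3.3333)) / 5 = 37.3333/5 = 7.4667
  s[X_1,X_2] = ((2.3333)·(4.1667) + (1.3333)·(2.1667) + (-1.6667)·(-1.8333) + (-3.6667)·(-2.8333) + (-1.6667)·(-1.8333) + (3.3333)·(0.1667)) / 5 = 29.6667/5 = 5.9333
  s[X_2,X_2] = ((4.1667)·(4.1667) + (2.1667)·(2.1667) + (-1.8333)·(-1.8333) + (-2.8333)·(-2.8333) + (-1.8333)·(-1.8333) + (0.1667)·(0.1667)) / 5 = 36.8333/5 = 7.3667
  Sample standard deviations s_i = √(s[i,i]):
  s(X_1) = √(7.4667) = 2.7325
  s(X_2) = √(7.3667) = 2.7142

Step 3 — r_{ij} = s_{ij} / (s_i · s_j):
  r[X_1,X_1] = 1 (diagonal).
  r[X_1,X_2] = 5.9333 / (2.7325 · 2.7142) = 5.9333 / 7.4165 = 0.8
  r[X_2,X_2] = 1 (diagonal).

R is symmetric with unit diagonal. Assembling:

R = [[1, 0.8],
 [0.8, 1]]


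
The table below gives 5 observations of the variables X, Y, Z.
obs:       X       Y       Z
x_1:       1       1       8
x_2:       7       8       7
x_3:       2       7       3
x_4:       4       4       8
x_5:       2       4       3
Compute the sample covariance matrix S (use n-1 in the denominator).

Step 1 — column means:
  mean(X) = (1 + 7 + 2 + 4 + 2) / 5 = 16/5 = 3.2
  mean(Y) = (1 + 8 + 7 + 4 + 4) / 5 = 24/5 = 4.8
  mean(Z) = (8 + 7 + 3 + 8 + 3) / 5 = 29/5 = 5.8

Step 2 — sample covariance S[i,j] = (1/(n-1)) · Σ_k (x_{k,i} - mean_i) · (x_{k,j} - mean_j), with n-1 = 4.
  S[X,X] = ((-2.2)·(-2.2) + (3.8)·(3.8) + (-1.2)·(-1.2) + (0.8)·(0.8) + (-1.2)·(-1.2)) / 4 = 22.8/4 = 5.7
  S[X,Y] = ((-2.2)·(-3.8) + (3.8)·(3.2) + (-1.2)·(2.2) + (0.8)·(-0.8) + (-1.2)·(-0.8)) / 4 = 18.2/4 = 4.55
  S[X,Z] = ((-2.2)·(2.2) + (3.8)·(1.2) + (-1.2)·(-2.8) + (0.8)·(2.2) + (-1.2)·(-2.8)) / 4 = 8.2/4 = 2.05
  S[Y,Y] = ((-3.8)·(-3.8) + (3.2)·(3.2) + (2.2)·(2.2) + (-0.8)·(-0.8) + (-0.8)·(-0.8)) / 4 = 30.8/4 = 7.7
  S[Y,Z] = ((-3.8)·(2.2) + (3.2)·(1.2) + (2.2)·(-2.8) + (-0.8)·(2.2) + (-0.8)·(-2.8)) / 4 = -10.2/4 = -2.55
  S[Z,Z] = ((2.2)·(2.2) + (1.2)·(1.2) + (-2.8)·(-2.8) + (2.2)·(2.2) + (-2.8)·(-2.8)) / 4 = 26.8/4 = 6.7

S is symmetric (S[j,i] = S[i,j]). Assembling:

S = [[5.7, 4.55, 2.05],
 [4.55, 7.7, -2.55],
 [2.05, -2.55, 6.7]]


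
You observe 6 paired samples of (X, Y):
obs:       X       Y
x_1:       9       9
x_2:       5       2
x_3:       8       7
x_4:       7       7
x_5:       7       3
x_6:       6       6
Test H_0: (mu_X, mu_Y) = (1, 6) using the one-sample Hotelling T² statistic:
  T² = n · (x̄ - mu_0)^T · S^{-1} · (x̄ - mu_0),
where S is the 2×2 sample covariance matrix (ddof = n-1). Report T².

Step 1 — sample mean vector:
  mean(X) = (9 + 5 + 8 + 7 + 7 + 6) / 6 = 42/6 = 7
  mean(Y) = (9 + 2 + 7 + 7 + 3 + 6) / 6 = 34/6 = 5.6667
  x̄ = (7, 5.6667),  deviation x̄ - mu_0 = (7, 5.6667) - (1, 6) = (6, -0.3333).

Step 2 — sample covariance matrix, S[i,j] = (1/(n-1)) · Σ_k (x_{k,i} - mean_i) · (x_{k,j} - mean_j), divisor n-1 = 5:
  S[X,X] = ((2)·(2) + (-2)·(-2) + (1)·(1) + (0)·(0) + (0)·(0) + (-1)·(-1)) / 5 = 10/5 = 2
  S[X,Y] = ((2)·(3.3333) + (-2)·(-3.6667) + (1)·(1.3333) + (0)·(1.3333) + (0)·(-2.6667) + (-1)·(0.3333)) / 5 = 15/5 = 3
  S[Y,Y] = ((3.3333)·(3.3333) + (-3.6667)·(-3.6667) + (1.3333)·(1.3333) + (1.3333)·(1.3333) + (-2.6667)·(-2.6667) + (0.3333)·(0.3333)) / 5 = 35.3333/5 = 7.0667
  S = [[2, 3],
 [3, 7.0667]].

Step 3 — invert S. det(S) = 2·7.0667 - (3)² = 5.1333.
  S^{-1} = (1/det) · [[d, -b], [-b, a]] = [[1.3766, -0.5844],
 [-0.5844, 0.3896]].

Step 4 — quadratic form (x̄ - mu_0)^T · S^{-1} · (x̄ - mu_0):
  S^{-1} · (x̄ - mu_0) = (8.4545, -3.6364),
  (x̄ - mu_0)^T · [...] = (6)·(8.4545) + (-0.3333)·(-3.6364) = 51.9394.

Step 5 — scale by n: T² = 6 · 51.9394 = 311.6364.

T² ≈ 311.6364
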